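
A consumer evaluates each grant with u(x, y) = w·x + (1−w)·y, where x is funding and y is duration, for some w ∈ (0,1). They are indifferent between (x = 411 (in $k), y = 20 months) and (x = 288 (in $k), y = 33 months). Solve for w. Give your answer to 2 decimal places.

u(411,20) = u(288,33) means w·411 + (1−w)·20 = w·288 + (1−w)·33.
Collecting terms: w·123 = (1−w)·13.
Hence w = 13/(123+13) = 13/136 = 0.10.

w = 0.10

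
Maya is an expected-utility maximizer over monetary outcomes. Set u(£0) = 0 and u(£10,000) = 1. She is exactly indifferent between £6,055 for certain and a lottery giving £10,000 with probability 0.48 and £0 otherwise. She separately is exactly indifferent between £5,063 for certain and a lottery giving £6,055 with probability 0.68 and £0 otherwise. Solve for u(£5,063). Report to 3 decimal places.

0.326

From the first indifference, u(£6,055) = 0.48·u(£10,000) + 0.52·u(£0) = 0.48·1 + 0.52·0 = 0.48.
Chaining: u(£5,063) = 0.68·0.48 + 0.32·0.00 = 0.3264.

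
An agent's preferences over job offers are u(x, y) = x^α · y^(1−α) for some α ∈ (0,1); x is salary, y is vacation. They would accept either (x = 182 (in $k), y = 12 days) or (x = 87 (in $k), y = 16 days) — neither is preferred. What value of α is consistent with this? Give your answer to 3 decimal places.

α ≈ 0.280

The Cobb–Douglas utilities coincide, so 182^α·12^(1−α) = 87^α·16^(1−α).
Taking logs: α·ln 182 + (1−α)·ln 12 = α·ln 87 + (1−α)·ln 16, i.e. α·0.738099 = (1−α)·0.287682.
So α/(1−α) = (0.287682)/(0.738099) = 0.389761, and α = 0.389761/1.389761 ≈ 0.280.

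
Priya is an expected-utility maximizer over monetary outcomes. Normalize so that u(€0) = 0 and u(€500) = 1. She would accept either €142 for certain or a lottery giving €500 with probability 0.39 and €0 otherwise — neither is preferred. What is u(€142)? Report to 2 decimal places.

The indifference gives u(€142) = 0.39·u(€500) + 0.61·u(€0) = 0.39·1 + 0.61·0 = 0.39.

0.39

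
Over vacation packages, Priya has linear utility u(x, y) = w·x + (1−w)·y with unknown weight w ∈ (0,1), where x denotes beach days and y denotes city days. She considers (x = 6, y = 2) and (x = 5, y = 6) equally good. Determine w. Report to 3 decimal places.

u(6,2) = u(5,6) means w·6 + (1−w)·2 = w·5 + (1−w)·6.
w·(6−5) = (1−w)·(6−2), i.e. w·1 = (1−w)·4.
So w/(1−w) = 4/1 = 4.0000, giving w = 4/(1+4) = 0.800.

w = 0.800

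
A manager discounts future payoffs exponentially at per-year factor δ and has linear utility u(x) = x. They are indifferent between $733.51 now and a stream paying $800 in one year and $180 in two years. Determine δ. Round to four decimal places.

δ ≈ 0.7800

The stream is worth 800δ + 180δ² today, so 800δ + 180δ² = 733.51.
That is, 180δ² + 800δ − 733.51 = 0, a quadratic in δ.
By the quadratic formula (taking the positive root), δ = (−800 + √1168127.20) / 360 ≈ 0.7800.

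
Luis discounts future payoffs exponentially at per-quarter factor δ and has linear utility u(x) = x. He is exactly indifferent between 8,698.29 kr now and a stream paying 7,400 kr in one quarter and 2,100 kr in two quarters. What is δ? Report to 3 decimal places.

δ ≈ 0.930

The stream is worth 7400δ + 2100δ² today, so 7400δ + 2100δ² = 8698.29.
That is, 2100δ² + 7400δ − 8698.29 = 0, a quadratic in δ.
The positive root is δ = [−7400 + √(7400² + 4·2100·8698.29)] / (2·2100) = (−7400 + 11306.000)/4200 ≈ 0.930.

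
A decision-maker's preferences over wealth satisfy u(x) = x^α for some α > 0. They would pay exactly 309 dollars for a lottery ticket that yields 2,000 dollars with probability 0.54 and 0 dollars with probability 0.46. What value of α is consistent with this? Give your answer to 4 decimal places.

α ≈ 0.3299

Since u(0) = 0, the lottery's EU is 0.54·2000^α.
Indifference: 309^α = 0.54·2000^α, so (309/2000)^α = 0.54.
α = ln(0.54) / ln(309/2000) = -0.6161861/-1.8675612 ≈ 0.3299.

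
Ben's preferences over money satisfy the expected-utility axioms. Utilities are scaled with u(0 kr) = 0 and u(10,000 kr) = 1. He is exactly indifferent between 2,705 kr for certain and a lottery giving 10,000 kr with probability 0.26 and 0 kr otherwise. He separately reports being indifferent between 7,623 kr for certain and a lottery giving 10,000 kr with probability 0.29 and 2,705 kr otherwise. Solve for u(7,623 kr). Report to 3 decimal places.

0.475

First, u(2,705 kr) = 0.26·u(10,000 kr) + 0.74·u(0 kr) = 0.26.
The second indifference gives u(7,623 kr) = 0.29·u(10,000 kr) + 0.71·u(2,705 kr) = 0.29·1.00 + 0.71·0.26 = 0.4746.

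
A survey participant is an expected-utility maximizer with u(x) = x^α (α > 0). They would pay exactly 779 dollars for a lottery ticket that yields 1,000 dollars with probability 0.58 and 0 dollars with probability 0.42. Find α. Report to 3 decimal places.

EU(lottery) = 0.58·1000^α + 0.42·0 = 0.58·1000^α.
Indifference: 779^α = 0.58·1000^α, so (779/1000)^α = 0.58.
Taking logs: α·ln(779/1000) = ln(0.58), so α = -0.544727 / -0.249744 ≈ 2.181.

α ≈ 2.181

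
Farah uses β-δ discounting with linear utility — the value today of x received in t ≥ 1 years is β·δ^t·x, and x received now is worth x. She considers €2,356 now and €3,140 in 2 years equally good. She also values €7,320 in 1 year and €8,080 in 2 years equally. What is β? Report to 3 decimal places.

β ≈ 0.914

From the later pair, β·δ^1·7320 = β·δ^2·8080; dividing through, δ = 7320/8080 = 0.90594.
Now use the now-vs-future pair: 2356 = β·δ^2·3140 gives β = 2356/(0.82073·3140) ≈ 0.914.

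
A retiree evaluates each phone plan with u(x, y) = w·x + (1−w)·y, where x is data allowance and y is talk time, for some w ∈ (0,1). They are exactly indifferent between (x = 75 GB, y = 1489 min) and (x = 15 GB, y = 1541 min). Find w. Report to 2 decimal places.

u(75,1489) = u(15,1541) means w·75 + (1−w)·1489 = w·15 + (1−w)·1541.
w·(75−15) = (1−w)·(1541−1489), i.e. w·60 = (1−w)·52.
Hence w = 52/(60+52) = 52/112 = 0.46.

w = 0.46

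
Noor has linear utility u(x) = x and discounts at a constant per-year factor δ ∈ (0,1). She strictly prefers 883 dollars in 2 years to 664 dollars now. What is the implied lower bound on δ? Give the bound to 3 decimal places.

Under u(x) = x this choice says 664 < δ^2·883.
Dividing by 883: δ^2 > 0.75198. Both sides are positive, so the square root keeps the direction.
δ > 0.75198^(1/2) = 0.867.

δ > 0.867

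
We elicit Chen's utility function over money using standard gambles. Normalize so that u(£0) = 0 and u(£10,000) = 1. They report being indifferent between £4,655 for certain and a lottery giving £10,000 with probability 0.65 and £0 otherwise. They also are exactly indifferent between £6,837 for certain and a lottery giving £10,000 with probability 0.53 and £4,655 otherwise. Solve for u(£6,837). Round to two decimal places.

First, u(£4,655) = 0.65·u(£10,000) + 0.35·u(£0) = 0.65.
Then u(£6,837) = 0.53·u(£10,000) + 0.47·u(£4,655) = 0.53·1.00 + 0.47·0.65 = 0.8355.

0.84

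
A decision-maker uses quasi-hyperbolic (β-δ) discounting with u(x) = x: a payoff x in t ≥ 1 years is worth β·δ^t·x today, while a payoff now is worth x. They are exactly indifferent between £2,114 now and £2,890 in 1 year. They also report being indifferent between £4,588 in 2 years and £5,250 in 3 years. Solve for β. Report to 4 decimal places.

Both payoffs in the second observation are in the future, so β drops out: δ^2·4588 = δ^3·5250 ⇒ δ = 4588/5250 = 0.87390.
Now use the now-vs-future pair: 2114 = β·δ·2890 gives β = 2114/(0.87390·2890) ≈ 0.8370.

β ≈ 0.8370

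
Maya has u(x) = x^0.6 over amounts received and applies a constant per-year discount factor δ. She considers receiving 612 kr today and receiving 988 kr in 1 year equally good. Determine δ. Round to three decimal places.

δ ≈ 0.750

The payoff in 1 year is discounted by δ, so u(612) = δ·u(988) and δ = u(612)/u(988).
With u(x) = x^0.6: δ = 612^0.6/988^0.6 = (612/988)^0.6 = 0.75023.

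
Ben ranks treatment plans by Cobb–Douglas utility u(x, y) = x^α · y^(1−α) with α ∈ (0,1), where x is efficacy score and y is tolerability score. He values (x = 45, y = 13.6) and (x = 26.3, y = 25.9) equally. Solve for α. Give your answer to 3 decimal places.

α ≈ 0.545

Set the two utilities equal: 45^α·13.6^(1−α) = 26.3^α·25.9^(1−α).
Taking logs: α·ln 45 + (1−α)·ln 13.6 = α·ln 26.3 + (1−α)·ln 25.9, i.e. α·0.537094 = (1−α)·0.644173.
With A = 0.537094 and B = 0.644173: α·A = (1−α)·B, so α = B/(A+B) = 0.644173/1.181267 ≈ 0.545.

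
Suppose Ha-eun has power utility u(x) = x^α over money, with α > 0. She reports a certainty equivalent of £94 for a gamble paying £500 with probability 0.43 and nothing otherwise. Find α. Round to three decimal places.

α ≈ 0.505

The lottery's expected utility is 0.43·u(500) + 0.57·u(0) = 0.43·500^α (since u(0) = 0 for α > 0).
Equating: 94^α = 0.43·500^α, i.e. 0.1880^α = 0.43.
α = ln(0.43) / ln(94/500) = -0.843970/-1.671313 ≈ 0.505.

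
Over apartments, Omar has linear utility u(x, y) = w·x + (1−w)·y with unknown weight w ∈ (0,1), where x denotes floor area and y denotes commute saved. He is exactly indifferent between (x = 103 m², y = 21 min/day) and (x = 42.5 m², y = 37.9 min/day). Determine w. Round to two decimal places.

w = 0.22

Indifference: w·103 + (1−w)·21 = w·42.5 + (1−w)·37.9.
Collecting terms: w·60.5 = (1−w)·16.9.
So w/(1−w) = 16.9/60.5 = 0.2793, giving w = 16.9/(60.5+16.9) = 0.22.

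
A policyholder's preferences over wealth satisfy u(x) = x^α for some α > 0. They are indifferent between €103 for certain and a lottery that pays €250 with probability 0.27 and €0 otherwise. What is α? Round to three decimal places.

Since u(0) = 0, the lottery's EU is 0.27·250^α.
Setting u(103) equal to that: 103^α = 0.27·250^α ⇒ (103/250)^α = 0.27.
Taking logs: α·ln(103/250) = ln(0.27), so α = -1.309333 / -0.886732 ≈ 1.477.

α ≈ 1.477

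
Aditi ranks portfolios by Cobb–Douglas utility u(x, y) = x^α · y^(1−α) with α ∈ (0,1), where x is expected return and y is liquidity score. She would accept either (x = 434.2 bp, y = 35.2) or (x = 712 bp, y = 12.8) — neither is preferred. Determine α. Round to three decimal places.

α ≈ 0.672

The Cobb–Douglas utilities coincide, so 434.2^α·35.2^(1−α) = 712^α·12.8^(1−α).
(434.2/712)^α = (12.8/35.2)^(1−α); take logs: α·ln(434.2/712) = (1−α)·ln(12.8/35.2), i.e. α·-0.494573 = (1−α)·-1.011601.
With A = -0.494573 and B = -1.011601: α·A = (1−α)·B, so α = B/(A+B) = -1.011601/-1.506174 ≈ 0.672.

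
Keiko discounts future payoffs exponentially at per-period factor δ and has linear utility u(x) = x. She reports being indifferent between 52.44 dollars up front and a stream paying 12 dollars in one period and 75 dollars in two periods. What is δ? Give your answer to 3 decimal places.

Present value of the stream is 12·δ + 75·δ². Indifference gives 12δ + 75δ² = 52.44.
That is, 75δ² + 12δ − 52.44 = 0, a quadratic in δ.
The positive root is δ = [−12 + √(12² + 4·75·52.44)] / (2·75) = (−12 + 126.000)/150 ≈ 0.760.

δ ≈ 0.760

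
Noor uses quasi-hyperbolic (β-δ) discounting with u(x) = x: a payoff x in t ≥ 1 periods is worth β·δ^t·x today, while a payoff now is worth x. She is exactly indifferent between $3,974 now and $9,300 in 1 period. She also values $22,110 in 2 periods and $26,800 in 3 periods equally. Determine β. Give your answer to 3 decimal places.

From the later pair, β·δ^2·22110 = β·δ^3·26800; dividing through, δ = 22110/26800 = 0.82500.
Now use the now-vs-future pair: 3974 = β·δ·9300 gives β = 3974/(0.82500·9300) ≈ 0.518.

β ≈ 0.518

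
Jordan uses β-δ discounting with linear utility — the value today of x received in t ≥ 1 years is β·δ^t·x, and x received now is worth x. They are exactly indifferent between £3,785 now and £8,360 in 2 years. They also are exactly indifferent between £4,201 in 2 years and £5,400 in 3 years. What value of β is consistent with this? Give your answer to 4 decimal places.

β ≈ 0.7481

Both payoffs in the second observation are in the future, so β drops out: δ^2·4201 = δ^3·5400 ⇒ δ = 4201/5400 = 0.77796.
The first indifference: 3785 = β·δ^2·8360, so β = 3785/(δ^2·8360) = 3785/(0.60523·8360) ≈ 0.7481.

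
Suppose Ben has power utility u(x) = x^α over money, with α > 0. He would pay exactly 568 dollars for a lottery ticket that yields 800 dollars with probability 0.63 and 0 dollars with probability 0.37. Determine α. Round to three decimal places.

EU(lottery) = 0.63·800^α + 0.37·0 = 0.63·800^α.
Indifference: 568^α = 0.63·800^α, so (568/800)^α = 0.63.
Take logs: α = ln 0.63 / ln(568/800) ≈ 1.34905.

α ≈ 1.349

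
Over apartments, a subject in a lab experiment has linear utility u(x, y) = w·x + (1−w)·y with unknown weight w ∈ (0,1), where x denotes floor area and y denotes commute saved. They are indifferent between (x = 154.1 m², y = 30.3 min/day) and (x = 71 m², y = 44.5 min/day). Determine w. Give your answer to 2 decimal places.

w = 0.15

Equating utilities: w·154.1 + (1−w)·30.3 = w·71 + (1−w)·44.5.
Collecting terms: w·83.1 = (1−w)·14.2.
The marginal rate of substitution is 14.2/83.1, so w = 14.2/(83.1+14.2) = 0.15.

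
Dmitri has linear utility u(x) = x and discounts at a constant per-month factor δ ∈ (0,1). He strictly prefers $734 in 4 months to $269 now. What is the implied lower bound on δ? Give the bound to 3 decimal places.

δ > 0.778

The preference means 269 < δ^4·734.
So δ^4 > 269/734 = 0.36649; taking the 4th root of both positive sides preserves the inequality.
δ > 0.36649^(1/4) = 0.778.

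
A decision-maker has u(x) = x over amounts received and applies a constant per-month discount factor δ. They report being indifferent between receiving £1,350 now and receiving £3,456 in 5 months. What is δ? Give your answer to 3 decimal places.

δ ≈ 0.829

The payoff in 5 months is discounted by δ^5, so u(1350) = δ^5·u(3456) and δ^5 = u(1350)/u(3456).
With u(x) = x: δ^5 = 1350/3456 = 0.39062.
So δ = 0.39062^(1/5) ≈ 0.829.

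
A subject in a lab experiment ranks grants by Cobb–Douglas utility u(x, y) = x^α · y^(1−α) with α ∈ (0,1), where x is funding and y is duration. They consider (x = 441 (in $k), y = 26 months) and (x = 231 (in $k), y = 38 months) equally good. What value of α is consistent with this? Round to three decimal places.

The Cobb–Douglas utilities coincide, so 441^α·26^(1−α) = 231^α·38^(1−α).
(441/231)^α = (38/26)^(1−α); take logs: α·ln(441/231) = (1−α)·ln(38/26), i.e. α·0.646627 = (1−α)·0.379490.
With A = 0.646627 and B = 0.379490: α·A = (1−α)·B, so α = B/(A+B) = 0.379490/1.026117 ≈ 0.370.

α ≈ 0.370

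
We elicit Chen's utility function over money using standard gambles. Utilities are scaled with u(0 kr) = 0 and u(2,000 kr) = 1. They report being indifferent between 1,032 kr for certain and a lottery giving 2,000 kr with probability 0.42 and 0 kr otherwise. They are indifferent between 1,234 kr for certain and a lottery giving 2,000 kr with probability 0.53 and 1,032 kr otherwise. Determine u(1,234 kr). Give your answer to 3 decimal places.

First, u(1,032 kr) = 0.42·u(2,000 kr) + 0.58·u(0 kr) = 0.42.
The second indifference gives u(1,234 kr) = 0.53·u(2,000 kr) + 0.47·u(1,032 kr) = 0.53·1.00 + 0.47·0.42 = 0.7274.

0.727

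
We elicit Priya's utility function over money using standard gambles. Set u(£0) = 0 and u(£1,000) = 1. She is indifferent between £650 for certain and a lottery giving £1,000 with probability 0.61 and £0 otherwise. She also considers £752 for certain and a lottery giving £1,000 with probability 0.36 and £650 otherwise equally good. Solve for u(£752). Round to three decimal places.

0.750

First, u(£650) = 0.61·u(£1,000) + 0.39·u(£0) = 0.61.
The second indifference gives u(£752) = 0.36·u(£1,000) + 0.64·u(£650) = 0.36·1.00 + 0.64·0.61 = 0.7504.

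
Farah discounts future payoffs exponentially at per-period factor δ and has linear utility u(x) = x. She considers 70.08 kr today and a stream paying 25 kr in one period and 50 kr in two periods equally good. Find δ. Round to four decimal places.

δ ≈ 0.9600

Present value of the stream is 25·δ + 50·δ². Indifference gives 25δ + 50δ² = 70.08.
So 50δ² + 25δ − 70.08 = 0.
δ = (−25 + √(25² + 4·50·70.08)) / (2·50) = (−25 + √14641.00) / 100 ≈ 0.9600.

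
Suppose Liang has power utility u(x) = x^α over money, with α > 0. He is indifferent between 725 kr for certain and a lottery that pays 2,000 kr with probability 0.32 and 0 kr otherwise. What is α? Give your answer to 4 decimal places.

The lottery's expected utility is 0.32·u(2000) + 0.68·u(0) = 0.32·2000^α (since u(0) = 0 for α > 0).
Equating: 725^α = 0.32·2000^α, i.e. 0.3625^α = 0.32.
Taking logs: α·ln(725/2000) = ln(0.32), so α = -1.1394343 / -1.0147308 ≈ 1.1229.

α ≈ 1.1229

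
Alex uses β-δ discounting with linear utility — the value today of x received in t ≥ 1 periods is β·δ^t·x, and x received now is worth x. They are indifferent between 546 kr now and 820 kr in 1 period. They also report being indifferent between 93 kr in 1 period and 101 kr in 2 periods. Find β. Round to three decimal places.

From the later pair, β·δ^1·93 = β·δ^2·101; dividing through, δ = 93/101 = 0.92079.
Substituting δ into 546 = β·δ·820: β = 546/(755.050) ≈ 0.723.

β ≈ 0.723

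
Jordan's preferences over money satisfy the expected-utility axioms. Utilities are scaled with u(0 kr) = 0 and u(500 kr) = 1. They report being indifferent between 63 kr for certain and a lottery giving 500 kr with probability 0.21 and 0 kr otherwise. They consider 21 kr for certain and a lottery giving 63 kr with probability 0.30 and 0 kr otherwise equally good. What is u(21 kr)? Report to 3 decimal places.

0.063

From the first indifference, u(63 kr) = 0.21·u(500 kr) + 0.79·u(0 kr) = 0.21·1 + 0.79·0 = 0.21.
Chaining: u(21 kr) = 0.30·0.21 + 0.70·0.00 = 0.0630.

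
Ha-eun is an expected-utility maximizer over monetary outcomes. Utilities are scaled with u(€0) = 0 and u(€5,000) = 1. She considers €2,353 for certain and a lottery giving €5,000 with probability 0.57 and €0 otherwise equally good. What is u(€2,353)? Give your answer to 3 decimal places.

0.570

By the standard-gamble method, u(€2,353) is just the indifference probability on the best outcome: 0.57.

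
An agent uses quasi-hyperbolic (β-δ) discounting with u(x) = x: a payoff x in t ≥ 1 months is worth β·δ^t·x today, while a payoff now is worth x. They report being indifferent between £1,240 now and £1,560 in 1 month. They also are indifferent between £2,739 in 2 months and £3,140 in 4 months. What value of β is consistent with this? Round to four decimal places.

β ≈ 0.8511

The second indifference involves only future payoffs, so β cancels: β·δ^2·2739 = β·δ^4·3140, giving δ^2 = 2739/3140 = 0.87229, so δ = 0.93397.
Now use the now-vs-future pair: 1240 = β·δ·1560 gives β = 1240/(0.93397·1560) ≈ 0.8511.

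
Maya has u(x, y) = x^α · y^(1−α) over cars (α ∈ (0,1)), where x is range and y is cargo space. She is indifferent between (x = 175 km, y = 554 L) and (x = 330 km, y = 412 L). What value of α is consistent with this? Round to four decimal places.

Indifference: 175^α · 554^(1−α) = 330^α · 412^(1−α).
(175/330)^α = (412/554)^(1−α); take logs: α·ln(175/330) = (1−α)·ln(412/554), i.e. α·-0.6343067 = (1−α)·-0.2961413.
With A = -0.6343067 and B = -0.2961413: α·A = (1−α)·B, so α = B/(A+B) = -0.2961413/-0.9304480 ≈ 0.3183.

α ≈ 0.3183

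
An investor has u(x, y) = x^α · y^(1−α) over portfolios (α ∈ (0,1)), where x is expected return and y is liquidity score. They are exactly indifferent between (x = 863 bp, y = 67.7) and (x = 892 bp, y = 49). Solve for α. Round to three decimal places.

α ≈ 0.907

Indifference: 863^α · 67.7^(1−α) = 892^α · 49^(1−α).
Taking logs: α·ln 863 + (1−α)·ln 67.7 = α·ln 892 + (1−α)·ln 49, i.e. α·-0.033051 = (1−α)·-0.323266.
Thus α·(-0.356317) = -0.323266, so α = -0.323266/-0.356317 ≈ 0.907.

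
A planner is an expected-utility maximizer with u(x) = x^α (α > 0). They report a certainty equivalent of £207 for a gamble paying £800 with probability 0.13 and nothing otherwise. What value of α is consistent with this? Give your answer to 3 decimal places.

EU(lottery) = 0.13·800^α + 0.87·0 = 0.13·800^α.
Setting u(207) equal to that: 207^α = 0.13·800^α ⇒ (207/800)^α = 0.13.
α = ln(0.13) / ln(207/800) = -2.040221/-1.351893 ≈ 1.509.

α ≈ 1.509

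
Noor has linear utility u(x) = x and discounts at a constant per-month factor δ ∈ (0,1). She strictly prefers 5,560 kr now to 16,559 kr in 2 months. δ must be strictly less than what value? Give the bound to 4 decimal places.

δ < 0.5795

Comparing present values: 5560 > δ^2·16559.
Hence δ^2 < 5560/16559 = 0.33577, and x ↦ x^(1/2) is increasing on (0,∞).
δ < (5560/16559)^(1/2) ≈ 0.5795.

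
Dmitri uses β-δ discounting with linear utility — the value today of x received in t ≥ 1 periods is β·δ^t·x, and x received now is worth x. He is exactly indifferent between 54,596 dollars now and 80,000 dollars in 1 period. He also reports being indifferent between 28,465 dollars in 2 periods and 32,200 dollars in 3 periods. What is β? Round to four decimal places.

β ≈ 0.7720

From the later pair, β·δ^2·28465 = β·δ^3·32200; dividing through, δ = 28465/32200 = 0.88401.
Now use the now-vs-future pair: 54596 = β·δ·80000 gives β = 54596/(0.88401·80000) ≈ 0.7720.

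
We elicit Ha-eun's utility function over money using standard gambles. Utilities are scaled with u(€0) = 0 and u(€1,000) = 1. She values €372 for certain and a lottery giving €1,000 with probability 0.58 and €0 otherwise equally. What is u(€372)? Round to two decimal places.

u(€372) equals the lottery's expected utility: 0.58·1 + 0.42·0 = 0.58.

0.58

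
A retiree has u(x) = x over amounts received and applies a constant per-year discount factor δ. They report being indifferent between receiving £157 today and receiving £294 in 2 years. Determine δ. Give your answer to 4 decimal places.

Indifference means u(157) = δ^2 · u(294), so δ^2 = u(157)/u(294).
With u(x) = x: δ^2 = 157/294 = 0.53401.
So δ = 0.53401^(1/2) ≈ 0.7308.

δ ≈ 0.7308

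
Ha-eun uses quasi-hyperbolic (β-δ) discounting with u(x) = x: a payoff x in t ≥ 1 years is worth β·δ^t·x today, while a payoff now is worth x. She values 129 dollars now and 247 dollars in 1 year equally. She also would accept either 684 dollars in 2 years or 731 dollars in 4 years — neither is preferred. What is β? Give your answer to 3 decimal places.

From the later pair, β·δ^2·684 = β·δ^4·731; dividing through, δ^2 = 684/731 = 0.93570, so δ = 0.96732.
The first indifference: 129 = β·δ·247, so β = 129/(δ·247) = 129/(0.96732·247) ≈ 0.540.

β ≈ 0.540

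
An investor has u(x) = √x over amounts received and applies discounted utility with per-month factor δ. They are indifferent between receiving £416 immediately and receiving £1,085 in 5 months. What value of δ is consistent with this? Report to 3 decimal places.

Equating discounted utilities: u(416) = δ^5·u(1085) ⇒ δ^5 = u(416)/u(1085).
Since u(x) = √x, δ^5 = √(416/1085) = 0.61920.
Taking the 5th root: δ = 0.61920^(1/5) ≈ 0.909.

δ ≈ 0.909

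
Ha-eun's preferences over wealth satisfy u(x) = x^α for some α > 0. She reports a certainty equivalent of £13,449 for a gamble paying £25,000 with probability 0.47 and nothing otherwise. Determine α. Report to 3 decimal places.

α ≈ 1.218

The lottery's expected utility is 0.47·u(25000) + 0.53·u(0) = 0.47·25000^α (since u(0) = 0 for α > 0).
Equating: 13449^α = 0.47·25000^α, i.e. 0.5380^α = 0.47.
Take logs: α = ln 0.47 / ln(13449/25000) ≈ 1.21784.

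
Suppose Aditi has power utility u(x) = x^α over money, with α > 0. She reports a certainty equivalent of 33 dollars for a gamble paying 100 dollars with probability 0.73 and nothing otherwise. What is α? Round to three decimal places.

The lottery's expected utility is 0.73·u(100) + 0.27·u(0) = 0.73·100^α (since u(0) = 0 for α > 0).
Equating: 33^α = 0.73·100^α, i.e. 0.3300^α = 0.73.
Taking logs: α·ln(33/100) = ln(0.73), so α = -0.314711 / -1.108663 ≈ 0.284.

α ≈ 0.284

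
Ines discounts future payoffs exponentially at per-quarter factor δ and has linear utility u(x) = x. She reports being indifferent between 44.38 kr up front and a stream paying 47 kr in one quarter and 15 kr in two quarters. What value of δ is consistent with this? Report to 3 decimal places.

δ ≈ 0.760

Present value of the stream is 47·δ + 15·δ². Indifference gives 47δ + 15δ² = 44.38.
So 15δ² + 47δ − 44.38 = 0.
By the quadratic formula (taking the positive root), δ = (−47 + √4871.80) / 30 ≈ 0.760.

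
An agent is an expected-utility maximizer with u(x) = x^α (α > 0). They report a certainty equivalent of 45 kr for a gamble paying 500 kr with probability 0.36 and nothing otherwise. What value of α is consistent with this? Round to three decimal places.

α ≈ 0.424

Since u(0) = 0, the lottery's EU is 0.36·500^α.
Setting u(45) equal to that: 45^α = 0.36·500^α ⇒ (45/500)^α = 0.36.
α = ln(0.36) / ln(45/500) = -1.021651/-2.407946 ≈ 0.424.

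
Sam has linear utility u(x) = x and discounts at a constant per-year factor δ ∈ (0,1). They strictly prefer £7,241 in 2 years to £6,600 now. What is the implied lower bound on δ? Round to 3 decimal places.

δ > 0.955

Under u(x) = x this choice says 6600 < δ^2·7241.
So δ^2 > 6600/7241 = 0.91148; taking the square root of both positive sides preserves the inequality.
δ > (6600/7241)^(1/2) ≈ 0.955.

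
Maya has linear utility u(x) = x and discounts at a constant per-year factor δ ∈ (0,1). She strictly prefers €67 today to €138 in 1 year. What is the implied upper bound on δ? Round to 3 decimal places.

δ < 0.486

Comparing present values: 67 > δ·138.
So δ < 67/138 = 0.48551.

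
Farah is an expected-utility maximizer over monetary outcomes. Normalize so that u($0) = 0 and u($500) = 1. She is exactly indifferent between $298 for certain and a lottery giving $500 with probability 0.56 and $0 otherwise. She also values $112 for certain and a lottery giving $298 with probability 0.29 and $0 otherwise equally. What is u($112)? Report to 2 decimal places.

0.16

The first gamble pins u($298): it must equal 0.56·1 + 0.44·0 = 0.56.
Then u($112) = 0.29·u($298) + 0.71·u($0) = 0.29·0.56 + 0.71·0.00 = 0.1624.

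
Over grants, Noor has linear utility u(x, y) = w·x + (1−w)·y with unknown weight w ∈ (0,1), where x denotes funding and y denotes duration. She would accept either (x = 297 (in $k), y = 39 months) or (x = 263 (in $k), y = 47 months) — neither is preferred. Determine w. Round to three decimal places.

Equating utilities: w·297 + (1−w)·39 = w·263 + (1−w)·47.
w·(297−263) = (1−w)·(47−39), i.e. w·34 = (1−w)·8.
So w/(1−w) = 8/34 = 0.2353, giving w = 8/(34+8) = 0.190.

w = 0.190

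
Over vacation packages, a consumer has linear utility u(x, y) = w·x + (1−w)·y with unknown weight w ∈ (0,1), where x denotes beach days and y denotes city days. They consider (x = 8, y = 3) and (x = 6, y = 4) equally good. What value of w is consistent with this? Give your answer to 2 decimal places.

Equating utilities: w·8 + (1−w)·3 = w·6 + (1−w)·4.
w·(8−6) = (1−w)·(4−3), i.e. w·2 = (1−w)·1.
The marginal rate of substitution is 1/2, so w = 1/(2+1) = 0.33.

w = 0.33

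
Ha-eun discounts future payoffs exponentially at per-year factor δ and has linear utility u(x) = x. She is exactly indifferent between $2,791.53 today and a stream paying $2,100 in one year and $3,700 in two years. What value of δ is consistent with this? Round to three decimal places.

δ ≈ 0.630

The stream is worth 2100δ + 3700δ² today, so 2100δ + 3700δ² = 2791.53.
Rearranged: 3700δ² + 2100δ − 2791.53 = 0.
δ = (−2100 + √(2100² + 4·3700·2791.53)) / (2·3700) = (−2100 + √45724644.00) / 7400 ≈ 0.630.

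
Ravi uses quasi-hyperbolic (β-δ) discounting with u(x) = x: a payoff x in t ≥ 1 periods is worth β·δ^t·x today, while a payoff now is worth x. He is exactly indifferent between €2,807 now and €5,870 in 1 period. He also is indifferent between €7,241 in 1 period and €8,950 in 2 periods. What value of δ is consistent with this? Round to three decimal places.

δ ≈ 0.809

Both payoffs in the second observation are in the future, so β drops out: δ^1·7241 = δ^2·8950 ⇒ δ = 7241/8950 = 0.80905.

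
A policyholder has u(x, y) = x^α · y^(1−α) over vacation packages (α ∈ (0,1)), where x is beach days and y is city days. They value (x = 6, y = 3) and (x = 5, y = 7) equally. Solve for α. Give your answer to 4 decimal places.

α ≈ 0.8229

Set the two utilities equal: 6^α·3^(1−α) = 5^α·7^(1−α).
Taking logs: α·ln 6 + (1−α)·ln 3 = α·ln 5 + (1−α)·ln 7, i.e. α·0.1823216 = (1−α)·0.8472979.
So α/(1−α) = (0.8472979)/(0.1823216) = 4.6472711, and α = 4.6472711/5.6472711 ≈ 0.8229.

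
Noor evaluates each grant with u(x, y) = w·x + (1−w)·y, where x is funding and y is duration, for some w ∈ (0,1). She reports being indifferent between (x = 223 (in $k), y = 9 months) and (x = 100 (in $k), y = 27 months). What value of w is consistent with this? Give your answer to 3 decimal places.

w = 0.128

Indifference: w·223 + (1−w)·9 = w·100 + (1−w)·27.
Rearranging, 123·w − 18·(1−w) = 0.
The marginal rate of substitution is 18/123, so w = 18/(123+18) = 0.128.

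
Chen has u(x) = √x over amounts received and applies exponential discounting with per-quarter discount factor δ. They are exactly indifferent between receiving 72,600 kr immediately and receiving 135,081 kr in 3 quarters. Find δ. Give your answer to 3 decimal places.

Indifference means u(72600) = δ^3 · u(135081), so δ^3 = u(72600)/u(135081).
With u(x) = √x: δ^3 = √72600/√135081 = √(72600/135081) = 0.73311.
Taking the cube root: δ = 0.73311^(1/3) ≈ 0.902.

δ ≈ 0.902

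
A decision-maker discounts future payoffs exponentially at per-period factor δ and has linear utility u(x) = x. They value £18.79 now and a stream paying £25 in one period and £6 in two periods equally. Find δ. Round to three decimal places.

δ ≈ 0.650

The stream is worth 25δ + 6δ² today, so 25δ + 6δ² = 18.79.
Rearranged: 6δ² + 25δ − 18.79 = 0.
The positive root is δ = [−25 + √(25² + 4·6·18.79)] / (2·6) = (−25 + 32.802)/12 ≈ 0.650.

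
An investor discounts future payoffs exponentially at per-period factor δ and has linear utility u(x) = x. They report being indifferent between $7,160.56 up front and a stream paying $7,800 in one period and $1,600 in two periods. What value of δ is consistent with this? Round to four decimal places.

Present value of the stream is 7800·δ + 1600·δ². Indifference gives 7800δ + 1600δ² = 7160.56.
That is, 1600δ² + 7800δ − 7160.56 = 0, a quadratic in δ.
The positive root is δ = [−7800 + √(7800² + 4·1600·7160.56)] / (2·1600) = (−7800 + 10328.000)/3200 ≈ 0.7900.

δ ≈ 0.7900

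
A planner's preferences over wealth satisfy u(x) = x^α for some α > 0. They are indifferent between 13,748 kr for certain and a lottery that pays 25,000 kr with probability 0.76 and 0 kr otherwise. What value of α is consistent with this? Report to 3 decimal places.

α ≈ 0.459

EU(lottery) = 0.76·25000^α + 0.24·0 = 0.76·25000^α.
Setting u(13748) equal to that: 13748^α = 0.76·25000^α ⇒ (13748/25000)^α = 0.76.
Take logs: α = ln 0.76 / ln(13748/25000) ≈ 0.45894.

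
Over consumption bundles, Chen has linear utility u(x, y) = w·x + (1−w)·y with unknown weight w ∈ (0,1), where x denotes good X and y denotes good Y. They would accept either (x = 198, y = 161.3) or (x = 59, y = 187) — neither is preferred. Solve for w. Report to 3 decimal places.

Indifference: w·198 + (1−w)·161.3 = w·59 + (1−w)·187.
Rearranging, 139·w − 25.7·(1−w) = 0.
So w/(1−w) = 25.7/139 = 0.1849, giving w = 25.7/(139+25.7) = 0.156.

w = 0.156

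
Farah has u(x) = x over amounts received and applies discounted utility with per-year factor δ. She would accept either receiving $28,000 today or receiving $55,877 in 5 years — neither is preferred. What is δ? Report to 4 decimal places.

Equating discounted utilities: u(28000) = δ^5·u(55877) ⇒ δ^5 = u(28000)/u(55877).
With u(x) = x: δ^5 = 28000/55877 = 0.50110.
So δ = 0.50110^(1/5) ≈ 0.8709.

δ ≈ 0.8709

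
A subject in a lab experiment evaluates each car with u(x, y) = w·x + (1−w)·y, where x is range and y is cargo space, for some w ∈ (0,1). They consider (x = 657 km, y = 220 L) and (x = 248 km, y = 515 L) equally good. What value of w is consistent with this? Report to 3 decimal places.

Indifference: w·657 + (1−w)·220 = w·248 + (1−w)·515.
Rearranging, 409·w − 295·(1−w) = 0.
Hence w = 295/(409+295) = 295/704 = 0.419.

w = 0.419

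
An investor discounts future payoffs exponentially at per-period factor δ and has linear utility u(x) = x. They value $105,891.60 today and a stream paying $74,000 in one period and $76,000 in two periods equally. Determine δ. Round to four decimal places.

Equating present values: 105891.60 = 74000δ + 76000δ².
Rearranged: 76000δ² + 74000δ − 105891.60 = 0.
The positive root is δ = [−74000 + √(74000² + 4·76000·105891.60)] / (2·76000) = (−74000 + 194080.000)/152000 ≈ 0.7900.

δ ≈ 0.7900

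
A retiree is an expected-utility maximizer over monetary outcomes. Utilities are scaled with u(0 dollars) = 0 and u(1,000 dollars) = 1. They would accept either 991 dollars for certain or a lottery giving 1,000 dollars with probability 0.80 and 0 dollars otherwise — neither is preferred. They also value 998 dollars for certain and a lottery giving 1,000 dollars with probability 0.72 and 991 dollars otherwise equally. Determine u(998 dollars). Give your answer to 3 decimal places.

First, u(991 dollars) = 0.80·u(1,000 dollars) + 0.20·u(0 dollars) = 0.80.
Then u(998 dollars) = 0.72·u(1,000 dollars) + 0.28·u(991 dollars) = 0.72·1.00 + 0.28·0.80 = 0.9440.

0.944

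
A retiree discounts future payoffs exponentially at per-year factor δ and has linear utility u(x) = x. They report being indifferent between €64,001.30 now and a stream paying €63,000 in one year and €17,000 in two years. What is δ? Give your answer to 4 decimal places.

δ ≈ 0.8300

Equating present values: 64001.30 = 63000δ + 17000δ².
Rearranged: 17000δ² + 63000δ − 64001.30 = 0.
δ = (−63000 + √(63000² + 4·17000·64001.30)) / (2·17000) = (−63000 + √8321088400.00) / 34000 ≈ 0.8300.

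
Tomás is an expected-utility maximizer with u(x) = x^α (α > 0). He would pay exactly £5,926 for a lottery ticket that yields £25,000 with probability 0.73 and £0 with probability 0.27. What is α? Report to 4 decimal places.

EU(lottery) = 0.73·25000^α + 0.27·0 = 0.73·25000^α.
Equating: 5926^α = 0.73·25000^α, i.e. 0.2370^α = 0.73.
α = ln(0.73) / ln(5926/25000) = -0.3147107/-1.4395264 ≈ 0.2186.

α ≈ 0.2186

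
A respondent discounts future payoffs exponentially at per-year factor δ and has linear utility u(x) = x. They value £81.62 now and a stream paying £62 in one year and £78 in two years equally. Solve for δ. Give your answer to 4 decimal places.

Present value of the stream is 62·δ + 78·δ². Indifference gives 62δ + 78δ² = 81.62.
Rearranged: 78δ² + 62δ − 81.62 = 0.
δ = (−62 + √(62² + 4·78·81.62)) / (2·78) = (−62 + √29309.44) / 156 ≈ 0.7000.

δ ≈ 0.7000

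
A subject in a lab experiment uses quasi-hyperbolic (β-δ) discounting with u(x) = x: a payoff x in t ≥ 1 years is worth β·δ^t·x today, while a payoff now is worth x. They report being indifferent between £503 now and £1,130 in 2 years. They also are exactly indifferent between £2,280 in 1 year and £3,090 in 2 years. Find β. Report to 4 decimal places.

From the later pair, β·δ^1·2280 = β·δ^2·3090; dividing through, δ = 2280/3090 = 0.73786.
Substituting δ into 503 = β·δ^2·1130: β = 503/(615.221) ≈ 0.8176.

β ≈ 0.8176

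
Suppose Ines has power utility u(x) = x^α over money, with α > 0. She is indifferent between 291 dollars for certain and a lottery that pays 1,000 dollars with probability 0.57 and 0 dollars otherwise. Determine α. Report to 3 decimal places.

α ≈ 0.455

The lottery's expected utility is 0.57·u(1000) + 0.43·u(0) = 0.57·1000^α (since u(0) = 0 for α > 0).
Indifference: 291^α = 0.57·1000^α, so (291/1000)^α = 0.57.
Take logs: α = ln 0.57 / ln(291/1000) ≈ 0.45537.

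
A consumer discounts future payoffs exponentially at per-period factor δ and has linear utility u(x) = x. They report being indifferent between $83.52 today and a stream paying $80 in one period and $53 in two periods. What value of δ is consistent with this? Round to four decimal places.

δ ≈ 0.7100

Equating present values: 83.52 = 80δ + 53δ².
Rearranged: 53δ² + 80δ − 83.52 = 0.
δ = (−80 + √(80² + 4·53·83.52)) / (2·53) = (−80 + √24106.24) / 106 ≈ 0.7100.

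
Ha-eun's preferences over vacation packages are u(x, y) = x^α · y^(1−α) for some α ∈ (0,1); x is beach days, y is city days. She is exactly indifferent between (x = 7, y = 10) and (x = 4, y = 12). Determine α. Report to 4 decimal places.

α ≈ 0.2457

Indifference: 7^α · 10^(1−α) = 4^α · 12^(1−α).
Taking logs: α·ln 7 + (1−α)·ln 10 = α·ln 4 + (1−α)·ln 12, i.e. α·0.5596158 = (1−α)·0.1823216.
Thus α·(0.7419374) = 0.1823216, so α = 0.1823216/0.7419374 ≈ 0.2457.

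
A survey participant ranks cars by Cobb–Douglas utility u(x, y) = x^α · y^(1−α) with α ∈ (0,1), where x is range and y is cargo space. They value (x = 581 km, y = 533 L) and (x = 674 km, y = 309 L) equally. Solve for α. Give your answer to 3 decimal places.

α ≈ 0.786

Indifference: 581^α · 533^(1−α) = 674^α · 309^(1−α).
Taking logs: α·ln 581 + (1−α)·ln 533 = α·ln 674 + (1−α)·ln 309, i.e. α·-0.148479 = (1−α)·-0.545180.
Thus α·(-0.693659) = -0.545180, so α = -0.545180/-0.693659 ≈ 0.786.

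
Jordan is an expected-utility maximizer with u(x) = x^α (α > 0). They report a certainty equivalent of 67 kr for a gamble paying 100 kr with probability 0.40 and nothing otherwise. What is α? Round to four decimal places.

EU(lottery) = 0.40·100^α + 0.60·0 = 0.40·100^α.
Setting u(67) equal to that: 67^α = 0.40·100^α ⇒ (67/100)^α = 0.40.
α = ln(0.40) / ln(67/100) = -0.9162907/-0.4004776 ≈ 2.2880.

α ≈ 2.2880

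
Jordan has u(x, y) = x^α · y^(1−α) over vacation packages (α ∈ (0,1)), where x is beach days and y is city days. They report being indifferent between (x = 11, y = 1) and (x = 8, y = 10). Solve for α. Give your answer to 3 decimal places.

Indifference: 11^α · 1^(1−α) = 8^α · 10^(1−α).
Rearrange to (11/8)^α = (10/1)^(1−α) and take logs: α·0.318454 = (1−α)·2.302585.
So α/(1−α) = (2.302585)/(0.318454) = 7.230511, and α = 7.230511/8.230511 ≈ 0.879.

α ≈ 0.879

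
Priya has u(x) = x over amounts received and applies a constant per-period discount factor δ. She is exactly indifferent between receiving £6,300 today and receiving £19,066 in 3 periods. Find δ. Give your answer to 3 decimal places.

Equating discounted utilities: u(6300) = δ^3·u(19066) ⇒ δ^3 = u(6300)/u(19066).
With u(x) = x: δ^3 = 6300/19066 = 0.33043.
Taking the cube root: δ = 0.33043^(1/3) ≈ 0.691.

δ ≈ 0.691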